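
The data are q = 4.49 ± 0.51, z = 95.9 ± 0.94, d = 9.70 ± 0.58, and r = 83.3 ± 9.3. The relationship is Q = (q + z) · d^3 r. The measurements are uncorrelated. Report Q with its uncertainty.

(7.63 ± 1.61) × 10^6

Let u = q + z = 100. δu = √(δq² + δz²) = √(0.260 + 0.884) = 1.07, so δu/u = 0.0107.
Q is then a monomial in u, d, r:
δQ/Q = √((δu/u)² + (3·δd/d)² + (1·δr/r)²) = √(0.000113 + 0.0322 + 0.0125) = 0.212
Q = 7.63e+06, so δQ = 0.212 × 7.63e+06 = 1.61e+06.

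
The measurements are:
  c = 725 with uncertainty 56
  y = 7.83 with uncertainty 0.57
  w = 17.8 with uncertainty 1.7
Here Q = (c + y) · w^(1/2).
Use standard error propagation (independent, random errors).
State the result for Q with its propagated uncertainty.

3090 ± 279

Let u = c + y = 733. δu = √(δc² + δy²) = √(3140 + 0.325) = 56.0, so δu/u = 0.0764.
Q is then a monomial in u, w:
δQ/Q = √((δu/u)² + (½·δw/w)²) = √(0.00584 + 0.00228) = 0.0901
Q = 3090, so δQ = 0.0901 × 3090 = 279.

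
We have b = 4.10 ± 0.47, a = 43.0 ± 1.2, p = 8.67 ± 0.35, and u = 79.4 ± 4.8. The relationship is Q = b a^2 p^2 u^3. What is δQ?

6.73e+10

Each factor contributes (exponent × relative error)² to (δQ/Q)²:
  (1·δb/b)² = (1×0.115)² = 0.0131;  (2·δa/a)² = (2×0.0279)² = 0.00312;  (2·δp/p)² = (2×0.0404)² = 0.00652;  (3·δu/u)² = (3×0.0605)² = 0.0329
δQ/Q = √(0.0557) = 0.236
Q = 2.85e+11, so δQ = 0.236 × 2.85e+11 = 6.73e+10.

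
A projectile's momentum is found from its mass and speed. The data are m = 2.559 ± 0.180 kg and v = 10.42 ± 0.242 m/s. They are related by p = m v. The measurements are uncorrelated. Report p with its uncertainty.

26.66 ± 1.98 kg·m/s

Products/powers → add relative errors in quadrature, weighted by exponent:
  (1·δm/m)² = (1×0.0703)² = 0.00495;  (1·δv/v)² = (1×0.0232)² = 0.000539
δp/p = √(0.00549) = 0.0741
p = 26.66 kg·m/s, so δp = 0.0741 × 26.66 = 1.98 kg·m/s.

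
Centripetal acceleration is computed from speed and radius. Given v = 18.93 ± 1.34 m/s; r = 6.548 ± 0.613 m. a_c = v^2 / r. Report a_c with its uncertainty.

54.73 ± 9.29 m/s^2

Products/powers → add relative errors in quadrature, weighted by exponent:
  (2·δv/v)² = (2×0.0708)² = 0.0200;  (-1·δr/r)² = (-1×0.0936)² = 0.00876
δa_c/a_c = √(0.0288) = 0.170
a_c = 54.73 m/s^2, so δa_c = 0.170 × 54.73 = 9.29 m/s^2.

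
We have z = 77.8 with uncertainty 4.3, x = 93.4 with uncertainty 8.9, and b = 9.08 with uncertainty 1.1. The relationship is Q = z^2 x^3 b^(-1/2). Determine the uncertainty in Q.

Q is a product of powers, so relative uncertainties combine in quadrature:
  (2·δz/z)² = (2×0.0553)² = 0.0122;  (3·δx/x)² = (3×0.0953)² = 0.0817;  (−½·δb/b)² = (-0.5×0.121)² = 0.00367
δQ/Q = √(0.0976) = 0.312
Q = 1.64e+09, so δQ = 0.312 × 1.64e+09 = 5.11e+08.

5.11e+08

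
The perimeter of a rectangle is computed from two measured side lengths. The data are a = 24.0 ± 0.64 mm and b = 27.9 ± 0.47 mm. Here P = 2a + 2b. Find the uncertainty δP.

Each term contributes (cᵢ δxᵢ)² to (δP)²:
  (2·δa)² = 1.64;  (2·δb)² = 0.884
δP = √(2.52) = 1.59 mm

1.59 mm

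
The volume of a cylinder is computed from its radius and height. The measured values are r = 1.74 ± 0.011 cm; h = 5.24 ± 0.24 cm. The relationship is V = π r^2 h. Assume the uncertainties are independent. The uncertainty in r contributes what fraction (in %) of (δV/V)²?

7.08%

(δV/V)² = (2·δr/r)² + (1·δh/h)²
  r term: (2×0.00632)² = 0.000160
  h term: (1×0.0458)² = 0.00210
Total = 0.00226. Share from r = 0.000160/0.00226 = 0.0708.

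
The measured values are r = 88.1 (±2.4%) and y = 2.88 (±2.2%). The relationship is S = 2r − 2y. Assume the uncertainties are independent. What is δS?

For a sum/difference, combine absolute errors in quadrature:
  (2·δr)² = 17.9;  (2·δy)² = 0.0161
δS = √(17.9) = 4.23

4.23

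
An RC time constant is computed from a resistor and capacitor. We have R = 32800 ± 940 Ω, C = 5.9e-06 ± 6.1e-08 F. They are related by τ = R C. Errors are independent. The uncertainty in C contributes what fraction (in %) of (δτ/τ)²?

11.5%

(δτ/τ)² = (1·δR/R)² + (1·δC/C)²
  R term: (1×0.0287)² = 0.000821
  C term: (1×0.0103)² = 0.000107
Total = 0.000928. Share from C = 0.000107/0.000928 = 0.115.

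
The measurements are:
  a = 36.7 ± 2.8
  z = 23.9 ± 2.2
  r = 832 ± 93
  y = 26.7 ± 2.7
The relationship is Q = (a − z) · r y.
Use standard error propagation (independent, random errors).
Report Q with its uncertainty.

(2.84 ± 0.900) × 10^5

Let u = a − z = 12.8. δu = √(δa² + δz²) = √(7.84 + 4.84) = 3.56, so δu/u = 0.278.
Q is then a monomial in u, r, y:
δQ/Q = √((δu/u)² + (1·δr/r)² + (1·δy/y)²) = √(0.0774 + 0.0125 + 0.0102) = 0.316
Q = 2.84e+05, so δQ = 0.316 × 2.84e+05 = 90000.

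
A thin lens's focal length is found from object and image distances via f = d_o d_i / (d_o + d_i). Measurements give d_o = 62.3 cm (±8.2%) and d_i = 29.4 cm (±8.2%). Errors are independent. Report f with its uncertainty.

∂f/∂d_o = (d_i/(d_o+d_i))² = 0.103;  ∂f/∂d_i = (d_o/(d_o+d_i))² = 0.462
δf = √((∂f/∂d_o · δd_o)² + (∂f/∂d_i · δd_i)²) = √(0.276 + 1.24) = 1.23 cm
f = 20.0 cm.

20.0 ± 1.23 cm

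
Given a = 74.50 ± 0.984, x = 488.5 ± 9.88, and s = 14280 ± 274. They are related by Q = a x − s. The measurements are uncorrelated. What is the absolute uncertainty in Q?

921

Let p = a·x = 36390. δp/p = √((1·δa/a)² + (1·δx/x)²) = √(0.000174 + 0.000409) = 0.0242, so δp = 879.
Q = p − s: δQ = √(δp² + δs²) = √(7.73e+05 + 75100) = 921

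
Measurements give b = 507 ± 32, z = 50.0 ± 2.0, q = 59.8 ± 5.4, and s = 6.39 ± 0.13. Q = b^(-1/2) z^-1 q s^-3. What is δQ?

Each factor contributes (exponent × relative error)² to (δQ/Q)²:
  (−½·δb/b)² = (-0.5×0.0631)² = 0.000996;  (-1·δz/z)² = (-1×0.0400)² = 0.00160;  (1·δq/q)² = (1×0.0903)² = 0.00815;  (-3·δs/s)² = (-3×0.0203)² = 0.00373
δQ/Q = √(0.0145) = 0.120
Q = 0.000204, so δQ = 0.120 × 0.000204 = 2.45e-05.

2.45e-05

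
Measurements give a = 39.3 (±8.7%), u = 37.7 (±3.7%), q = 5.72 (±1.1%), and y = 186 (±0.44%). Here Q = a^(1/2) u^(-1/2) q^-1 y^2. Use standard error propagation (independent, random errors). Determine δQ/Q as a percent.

4.93%

Since Q is a product/quotient, work with relative uncertainties:
  (½·δa/a)² = (0.5×0.0870)² = 0.00189;  (−½·δu/u)² = (-0.5×0.0370)² = 0.000342;  (-1·δq/q)² = (-1×0.0110)² = 0.000121;  (2·δy/y)² = (2×0.00440)² = 7.74e-05
δQ/Q = √(0.00243) = 0.0493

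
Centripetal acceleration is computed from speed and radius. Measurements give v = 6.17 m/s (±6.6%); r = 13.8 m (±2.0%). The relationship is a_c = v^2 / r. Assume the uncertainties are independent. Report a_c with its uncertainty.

Products/powers → add relative errors in quadrature, weighted by exponent:
  (2·δv/v)² = (2×0.0660)² = 0.0174;  (-1·δr/r)² = (-1×0.0200)² = 0.000400
δa_c/a_c = √(0.0178) = 0.134
a_c = 2.76 m/s^2, so δa_c = 0.134 × 2.76 = 0.368 m/s^2.

2.76 ± 0.368 m/s^2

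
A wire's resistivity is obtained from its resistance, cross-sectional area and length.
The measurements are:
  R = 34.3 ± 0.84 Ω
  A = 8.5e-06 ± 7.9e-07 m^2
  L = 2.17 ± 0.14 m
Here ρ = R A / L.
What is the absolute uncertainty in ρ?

Products/powers → add relative errors in quadrature, weighted by exponent:
  (1·δR/R)² = (1×0.0245)² = 0.000600;  (1·δA/A)² = (1×0.0929)² = 0.00864;  (-1·δL/L)² = (-1×0.0645)² = 0.00416
δρ/ρ = √(0.0134) = 0.116
ρ = 0.000134 Ω·m, so δρ = 0.116 × 0.000134 = 1.56e-05 Ω·m.

1.56e-05 Ω·m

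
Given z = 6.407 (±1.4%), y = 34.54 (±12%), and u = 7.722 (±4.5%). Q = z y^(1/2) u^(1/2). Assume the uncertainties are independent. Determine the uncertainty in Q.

6.86

For a monomial Q ∝ z, y^(1/2), u^(1/2), fractional errors add in quadrature:
  (1·δz/z)² = (1×0.0140)² = 0.000196;  (½·δy/y)² = (0.5×0.120)² = 0.00360;  (½·δu/u)² = (0.5×0.0450)² = 0.000506
δQ/Q = √(0.00430) = 0.0656
Q = 104.6, so δQ = 0.0656 × 104.6 = 6.86.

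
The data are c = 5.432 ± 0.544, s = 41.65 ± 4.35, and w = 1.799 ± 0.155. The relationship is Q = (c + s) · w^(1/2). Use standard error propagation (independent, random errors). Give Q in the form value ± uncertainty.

Let u = c + s = 47.08. δu = √(δc² + δs²) = √(0.296 + 18.9) = 4.38, so δu/u = 0.0931.
Q is then a monomial in u, w:
δQ/Q = √((δu/u)² + (½·δw/w)²) = √(0.00867 + 0.00186) = 0.103
Q = 63.15, so δQ = 0.103 × 63.15 = 6.48.

63.15 ± 6.48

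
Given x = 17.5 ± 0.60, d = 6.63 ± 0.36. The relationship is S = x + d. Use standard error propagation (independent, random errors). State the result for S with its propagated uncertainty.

Sums and differences: (δS)² = Σ (cᵢ δxᵢ)².
  (δx)² = 0.360;  (δd)² = 0.130
δS = √(0.490) = 0.700
S = 24.1.

24.1 ± 0.700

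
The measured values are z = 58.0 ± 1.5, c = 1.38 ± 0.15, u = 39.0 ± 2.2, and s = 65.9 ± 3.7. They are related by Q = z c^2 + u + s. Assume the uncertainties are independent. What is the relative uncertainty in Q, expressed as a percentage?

11.4%

Let p = z·c^2 = 110. δp/p = √((1·δz/z)² + (2·δc/c)²) = √(0.000669 + 0.0473) = 0.219, so δp = 24.2.
Q = p + u + s: δQ = √(δp² + δu² + δs²) = √(585 + 4.84 + 13.7) = 24.6
Q = 215, so δQ/Q = 24.6/215 = 0.114.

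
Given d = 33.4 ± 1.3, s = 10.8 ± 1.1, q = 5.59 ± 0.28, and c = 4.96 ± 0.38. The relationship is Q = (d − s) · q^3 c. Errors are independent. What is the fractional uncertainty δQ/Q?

0.185

Let u = d − s = 22.6. δu = √(δd² + δs²) = √(1.69 + 1.21) = 1.70, so δu/u = 0.0754.
Q is then a monomial in u, q, c:
δQ/Q = √((δu/u)² + (3·δq/q)² + (1·δc/c)²) = √(0.00568 + 0.0226 + 0.00587) = 0.185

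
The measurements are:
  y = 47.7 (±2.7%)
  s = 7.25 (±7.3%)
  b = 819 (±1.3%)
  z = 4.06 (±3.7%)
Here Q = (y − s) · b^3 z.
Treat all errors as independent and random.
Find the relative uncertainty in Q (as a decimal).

0.0638

Let u = y − s = 40.5. δu = √(δy² + δs²) = √(1.66 + 0.280) = 1.39, so δu/u = 0.0344.
Q is then a monomial in u, b, z:
δQ/Q = √((δu/u)² + (3·δb/b)² + (1·δz/z)²) = √(0.00118 + 0.00152 + 0.00137) = 0.0638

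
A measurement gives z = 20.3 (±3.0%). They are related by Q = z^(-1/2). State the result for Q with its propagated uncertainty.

Q ∝ z^(-1/2), so δQ/Q = |−½| · δz/z = 0.5 × 0.0300 = 0.0150.
Q = 0.222, so δQ = 0.0150 × 0.222 = 0.00333.

0.222 ± 0.00333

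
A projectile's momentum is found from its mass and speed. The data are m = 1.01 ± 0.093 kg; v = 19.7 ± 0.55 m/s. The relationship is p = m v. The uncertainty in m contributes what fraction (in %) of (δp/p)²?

91.6%

(δp/p)² = (1·δm/m)² + (1·δv/v)²
  m term: (1×0.0921)² = 0.00848
  v term: (1×0.0279)² = 0.000779
Total = 0.00926. Share from m = 0.00848/0.00926 = 0.916.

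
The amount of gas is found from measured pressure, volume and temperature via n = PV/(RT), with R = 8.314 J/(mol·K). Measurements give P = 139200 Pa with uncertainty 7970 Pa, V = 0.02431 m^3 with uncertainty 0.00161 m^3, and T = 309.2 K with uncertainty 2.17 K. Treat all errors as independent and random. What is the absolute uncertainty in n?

Each factor contributes (exponent × relative error)² to (δn/n)²:
  (1·δP/P)² = (1×0.0573)² = 0.00328;  (1·δV/V)² = (1×0.0662)² = 0.00439;  (-1·δT/T)² = (-1×0.00702)² = 4.93e-05
δn/n = √(0.00771) = 0.0878
n = 1.316 mol, so δn = 0.0878 × 1.316 = 0.116 mol.

0.116 mol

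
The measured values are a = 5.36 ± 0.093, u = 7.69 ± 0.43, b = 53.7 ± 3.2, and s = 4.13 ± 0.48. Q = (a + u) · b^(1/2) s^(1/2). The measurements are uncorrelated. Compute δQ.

14.3

Let w = a + u = 13.1. δw = √(δa² + δu²) = √(0.00865 + 0.185) = 0.440, so δw/w = 0.0337.
Q is then a monomial in w, b, s:
δQ/Q = √((δw/w)² + (½·δb/b)² + (½·δs/s)²) = √(0.00114 + 0.000888 + 0.00338) = 0.0735
Q = 194, so δQ = 0.0735 × 194 = 14.3.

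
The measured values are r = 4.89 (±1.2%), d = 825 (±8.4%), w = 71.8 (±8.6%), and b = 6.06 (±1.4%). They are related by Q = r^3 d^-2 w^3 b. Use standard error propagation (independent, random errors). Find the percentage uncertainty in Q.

Products/powers → add relative errors in quadrature, weighted by exponent:
  (3·δr/r)² = (3×0.0120)² = 0.00130;  (-2·δd/d)² = (-2×0.0840)² = 0.0282;  (3·δw/w)² = (3×0.0860)² = 0.0666;  (1·δb/b)² = (1×0.0140)² = 0.000196
δQ/Q = √(0.0963) = 0.310

31.0%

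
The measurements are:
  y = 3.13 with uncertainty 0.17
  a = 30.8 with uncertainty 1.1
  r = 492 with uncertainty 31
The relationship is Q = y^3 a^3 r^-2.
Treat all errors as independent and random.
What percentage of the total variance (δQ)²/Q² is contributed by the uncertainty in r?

(δQ/Q)² = (3·δy/y)² + (3·δa/a)² + (-2·δr/r)²
  y term: (3×0.0543)² = 0.0265
  a term: (3×0.0357)² = 0.0115
  r term: (-2×0.0630)² = 0.0159
Total = 0.0539. Share from r = 0.0159/0.0539 = 0.295.

29.5%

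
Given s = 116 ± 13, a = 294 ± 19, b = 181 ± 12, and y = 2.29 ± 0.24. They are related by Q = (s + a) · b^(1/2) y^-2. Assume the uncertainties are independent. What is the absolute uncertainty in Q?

231

Let u = s + a = 410. δu = √(δs² + δa²) = √(169 + 361) = 23.0, so δu/u = 0.0562.
Q is then a monomial in u, b, y:
δQ/Q = √((δu/u)² + (½·δb/b)² + (-2·δy/y)²) = √(0.00315 + 0.00110 + 0.0439) = 0.220
Q = 1050, so δQ = 0.220 × 1050 = 231.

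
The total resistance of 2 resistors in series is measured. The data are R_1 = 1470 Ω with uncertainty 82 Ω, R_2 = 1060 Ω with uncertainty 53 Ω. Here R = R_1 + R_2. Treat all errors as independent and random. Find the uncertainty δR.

R is a linear combination, so absolute uncertainties add in quadrature:
  (δR_1)² = 6720;  (δR_2)² = 2810
δR = √(9530) = 97.6 Ω

97.6 Ω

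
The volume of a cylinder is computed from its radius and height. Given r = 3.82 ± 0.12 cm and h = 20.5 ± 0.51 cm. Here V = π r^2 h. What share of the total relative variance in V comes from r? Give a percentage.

(δV/V)² = (2·δr/r)² + (1·δh/h)²
  r term: (2×0.0314)² = 0.00395
  h term: (1×0.0249)² = 0.000619
Total = 0.00457. Share from r = 0.00395/0.00457 = 0.864.

86.4%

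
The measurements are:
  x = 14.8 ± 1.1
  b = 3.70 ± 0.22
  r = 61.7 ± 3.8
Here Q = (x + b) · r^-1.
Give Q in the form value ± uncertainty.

0.300 ± 0.0259

Let u = x + b = 18.5. δu = √(δx² + δb²) = √(1.21 + 0.0484) = 1.12, so δu/u = 0.0606.
Q is then a monomial in u, r:
δQ/Q = √((δu/u)² + (-1·δr/r)²) = √(0.00368 + 0.00379) = 0.0864
Q = 0.300, so δQ = 0.0864 × 0.300 = 0.0259.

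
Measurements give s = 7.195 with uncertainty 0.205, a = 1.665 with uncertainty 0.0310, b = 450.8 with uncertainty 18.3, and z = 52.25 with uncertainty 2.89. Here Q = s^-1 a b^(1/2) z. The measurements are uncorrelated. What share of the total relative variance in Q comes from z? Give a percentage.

(δQ/Q)² = (-1·δs/s)² + (1·δa/a)² + (½·δb/b)² + (1·δz/z)²
  s term: (-1×0.0285)² = 0.000812
  a term: (1×0.0186)² = 0.000347
  b term: (0.5×0.0406)² = 0.000412
  z term: (1×0.0553)² = 0.00306
Total = 0.00463. Share from z = 0.00306/0.00463 = 0.661.

66.1%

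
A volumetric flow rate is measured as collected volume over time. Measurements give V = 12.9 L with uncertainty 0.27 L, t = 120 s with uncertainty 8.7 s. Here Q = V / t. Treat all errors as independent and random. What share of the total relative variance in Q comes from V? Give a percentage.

(δQ/Q)² = (1·δV/V)² + (-1·δt/t)²
  V term: (1×0.0209)² = 0.000438
  t term: (-1×0.0725)² = 0.00526
Total = 0.00569. Share from V = 0.000438/0.00569 = 0.0769.

7.69%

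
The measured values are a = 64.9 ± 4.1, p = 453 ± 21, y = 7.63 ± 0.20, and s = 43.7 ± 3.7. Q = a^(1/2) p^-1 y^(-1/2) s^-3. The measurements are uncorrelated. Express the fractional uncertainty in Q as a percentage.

26.0%

Since Q is a product/quotient, work with relative uncertainties:
  (½·δa/a)² = (0.5×0.0632)² = 0.000998;  (-1·δp/p)² = (-1×0.0464)² = 0.00215;  (−½·δy/y)² = (-0.5×0.0262)² = 0.000172;  (-3·δs/s)² = (-3×0.0847)² = 0.0645
δQ/Q = √(0.0678) = 0.260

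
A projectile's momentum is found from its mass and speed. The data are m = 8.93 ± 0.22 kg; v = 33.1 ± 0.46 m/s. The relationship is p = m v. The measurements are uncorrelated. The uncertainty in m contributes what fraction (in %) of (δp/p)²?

75.9%

(δp/p)² = (1·δm/m)² + (1·δv/v)²
  m term: (1×0.0246)² = 0.000607
  v term: (1×0.0139)² = 0.000193
Total = 0.000800. Share from m = 0.000607/0.000800 = 0.759.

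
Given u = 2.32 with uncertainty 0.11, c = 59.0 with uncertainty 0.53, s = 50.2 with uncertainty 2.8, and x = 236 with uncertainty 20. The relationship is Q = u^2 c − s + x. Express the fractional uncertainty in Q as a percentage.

Let p = u^2·c = 318. δp/p = √((2·δu/u)² + (1·δc/c)²) = √(0.00899 + 8.07e-05) = 0.0953, so δp = 30.2.
Q = p − s + x: δQ = √(δp² + δs² + δx²) = √(915 + 7.84 + 400) = 36.4
Q = 503, so δQ/Q = 36.4/503 = 0.0723.

7.23%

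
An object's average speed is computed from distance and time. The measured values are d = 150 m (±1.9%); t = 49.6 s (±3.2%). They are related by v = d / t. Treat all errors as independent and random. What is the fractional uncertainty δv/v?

0.0372

For a monomial v ∝ d, t^-1, fractional errors add in quadrature:
  (1·δd/d)² = (1×0.0190)² = 0.000361;  (-1·δt/t)² = (-1×0.0320)² = 0.00102
δv/v = √(0.00138) = 0.0372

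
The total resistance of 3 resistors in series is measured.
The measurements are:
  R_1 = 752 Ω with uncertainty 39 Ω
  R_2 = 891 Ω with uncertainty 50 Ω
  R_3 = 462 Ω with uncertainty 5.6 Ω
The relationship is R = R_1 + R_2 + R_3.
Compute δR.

63.7 Ω

Absolute uncertainties add in quadrature for a linear combination:
  (δR_1)² = 1520;  (δR_2)² = 2500;  (δR_3)² = 31.4
δR = √(4050) = 63.7 Ω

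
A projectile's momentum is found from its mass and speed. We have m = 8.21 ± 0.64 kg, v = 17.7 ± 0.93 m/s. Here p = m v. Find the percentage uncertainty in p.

p is a product of powers, so relative uncertainties combine in quadrature:
  (1·δm/m)² = (1×0.0780)² = 0.00608;  (1·δv/v)² = (1×0.0525)² = 0.00276
δp/p = √(0.00884) = 0.0940

9.40%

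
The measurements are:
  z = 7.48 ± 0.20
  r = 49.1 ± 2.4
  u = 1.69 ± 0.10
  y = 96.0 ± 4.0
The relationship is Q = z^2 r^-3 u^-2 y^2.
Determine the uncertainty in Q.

Relative error in a monomial: (δQ/Q)² = Σ (nᵢ · δxᵢ/xᵢ)².
  (2·δz/z)² = (2×0.0267)² = 0.00286;  (-3·δr/r)² = (-3×0.0489)² = 0.0215;  (-2·δu/u)² = (-2×0.0592)² = 0.0140;  (2·δy/y)² = (2×0.0417)² = 0.00694
δQ/Q = √(0.0453) = 0.213
Q = 1.53, so δQ = 0.213 × 1.53 = 0.325.

0.325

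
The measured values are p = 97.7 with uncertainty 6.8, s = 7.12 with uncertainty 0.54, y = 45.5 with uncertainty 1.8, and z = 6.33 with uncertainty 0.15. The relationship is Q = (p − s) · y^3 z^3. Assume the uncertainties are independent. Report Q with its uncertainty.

Let u = p − s = 90.6. δu = √(δp² + δs²) = √(46.2 + 0.292) = 6.82, so δu/u = 0.0753.
Q is then a monomial in u, y, z:
δQ/Q = √((δu/u)² + (3·δy/y)² + (3·δz/z)²) = √(0.00567 + 0.0141 + 0.00505) = 0.158
Q = 2.16e+09, so δQ = 0.158 × 2.16e+09 = 3.41e+08.

(2.16 ± 0.341) × 10^9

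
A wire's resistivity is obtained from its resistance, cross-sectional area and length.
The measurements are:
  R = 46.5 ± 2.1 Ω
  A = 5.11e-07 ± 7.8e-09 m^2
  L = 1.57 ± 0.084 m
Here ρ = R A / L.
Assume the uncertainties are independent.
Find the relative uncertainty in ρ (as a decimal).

For a monomial ρ ∝ R, A, L^-1, fractional errors add in quadrature:
  (1·δR/R)² = (1×0.0452)² = 0.00204;  (1·δA/A)² = (1×0.0153)² = 0.000233;  (-1·δL/L)² = (-1×0.0535)² = 0.00286
δρ/ρ = √(0.00514) = 0.0717

0.0717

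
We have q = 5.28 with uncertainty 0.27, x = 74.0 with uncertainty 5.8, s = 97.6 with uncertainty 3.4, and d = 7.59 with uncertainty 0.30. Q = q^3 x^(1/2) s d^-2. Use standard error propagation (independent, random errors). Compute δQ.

Since Q is a product/quotient, work with relative uncertainties:
  (3·δq/q)² = (3×0.0511)² = 0.0235;  (½·δx/x)² = (0.5×0.0784)² = 0.00154;  (1·δs/s)² = (1×0.0348)² = 0.00121;  (-2·δd/d)² = (-2×0.0395)² = 0.00625
δQ/Q = √(0.0325) = 0.180
Q = 2150, so δQ = 0.180 × 2150 = 387.

387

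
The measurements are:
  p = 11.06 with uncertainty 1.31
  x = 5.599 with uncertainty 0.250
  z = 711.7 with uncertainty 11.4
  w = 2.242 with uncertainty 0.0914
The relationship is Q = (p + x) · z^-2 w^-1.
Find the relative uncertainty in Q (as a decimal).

0.0954

Let u = p + x = 16.66. δu = √(δp² + δx²) = √(1.72 + 0.0625) = 1.33, so δu/u = 0.0801.
Q is then a monomial in u, z, w:
δQ/Q = √((δu/u)² + (-2·δz/z)² + (-1·δw/w)²) = √(0.00641 + 0.00103 + 0.00166) = 0.0954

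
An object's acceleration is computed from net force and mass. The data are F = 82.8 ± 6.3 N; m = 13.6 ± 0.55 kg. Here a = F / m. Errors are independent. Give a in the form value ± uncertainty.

6.09 ± 0.525 m/s^2

a is a product of powers, so relative uncertainties combine in quadrature:
  (1·δF/F)² = (1×0.0761)² = 0.00579;  (-1·δm/m)² = (-1×0.0404)² = 0.00164
δa/a = √(0.00742) = 0.0862
a = 6.09 m/s^2, so δa = 0.0862 × 6.09 = 0.525 m/s^2.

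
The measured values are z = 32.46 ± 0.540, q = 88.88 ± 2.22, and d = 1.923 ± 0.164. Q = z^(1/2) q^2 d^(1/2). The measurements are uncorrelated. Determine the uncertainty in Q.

Each factor contributes (exponent × relative error)² to (δQ/Q)²:
  (½·δz/z)² = (0.5×0.0166)² = 6.92e-05;  (2·δq/q)² = (2×0.0250)² = 0.00250;  (½·δd/d)² = (0.5×0.0853)² = 0.00182
δQ/Q = √(0.00438) = 0.0662
Q = 62410, so δQ = 0.0662 × 62410 = 4130.

4130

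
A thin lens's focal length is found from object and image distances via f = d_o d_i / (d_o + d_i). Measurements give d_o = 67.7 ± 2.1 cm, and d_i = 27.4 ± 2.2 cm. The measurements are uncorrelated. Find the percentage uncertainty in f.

5.79%

∂f/∂d_o = (d_i/(d_o+d_i))² = 0.0830;  ∂f/∂d_i = (d_o/(d_o+d_i))² = 0.507
δf = √((∂f/∂d_o · δd_o)² + (∂f/∂d_i · δd_i)²) = √(0.0304 + 1.24) = 1.13 cm
f = 19.5 cm, so δf/f = 1.13/19.5 = 0.0579.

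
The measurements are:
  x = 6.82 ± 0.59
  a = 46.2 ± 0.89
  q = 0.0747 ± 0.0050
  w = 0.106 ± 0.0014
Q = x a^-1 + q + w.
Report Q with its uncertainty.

Let p = x·a^-1 = 0.148. δp/p = √((1·δx/x)² + (-1·δa/a)²) = √(0.00748 + 0.000371) = 0.0886, so δp = 0.0131.
Q = p + q + w: δQ = √(δp² + δq² + δw²) = √(0.000171 + 2.5e-05 + 1.96e-06) = 0.0141
Q = 0.328.

0.328 ± 0.0141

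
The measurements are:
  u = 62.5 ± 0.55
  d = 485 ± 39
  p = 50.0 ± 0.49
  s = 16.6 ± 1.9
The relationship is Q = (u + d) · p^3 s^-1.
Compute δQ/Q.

Let w = u + d = 548. δw = √(δu² + δd²) = √(0.303 + 1520) = 39.0, so δw/w = 0.0712.
Q is then a monomial in w, p, s:
δQ/Q = √((δw/w)² + (3·δp/p)² + (-1·δs/s)²) = √(0.00508 + 0.000864 + 0.0131) = 0.138

0.138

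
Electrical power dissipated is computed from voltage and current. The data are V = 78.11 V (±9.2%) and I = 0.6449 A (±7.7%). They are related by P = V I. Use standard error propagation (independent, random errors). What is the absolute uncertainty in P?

Relative error in a monomial: (δP/P)² = Σ (nᵢ · δxᵢ/xᵢ)².
  (1·δV/V)² = (1×0.0920)² = 0.00846;  (1·δI/I)² = (1×0.0770)² = 0.00593
δP/P = √(0.0144) = 0.120
P = 50.37 W, so δP = 0.120 × 50.37 = 6.04 W.

6.04 W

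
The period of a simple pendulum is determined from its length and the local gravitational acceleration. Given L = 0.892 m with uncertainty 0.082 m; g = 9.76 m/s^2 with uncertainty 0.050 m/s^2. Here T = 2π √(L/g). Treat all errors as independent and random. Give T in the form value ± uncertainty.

T is a product of powers, so relative uncertainties combine in quadrature:
  (½·δL/L)² = (0.5×0.0919)² = 0.00211;  (−½·δg/g)² = (-0.5×0.00512)² = 6.56e-06
δT/T = √(0.00212) = 0.0460
T = 1.90 s, so δT = 0.0460 × 1.90 = 0.0874 s.

1.90 ± 0.0874 s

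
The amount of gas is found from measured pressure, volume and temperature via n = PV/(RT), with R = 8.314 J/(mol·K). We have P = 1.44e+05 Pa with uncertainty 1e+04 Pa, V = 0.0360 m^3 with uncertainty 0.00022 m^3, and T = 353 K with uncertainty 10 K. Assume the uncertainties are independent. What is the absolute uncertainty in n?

Each factor contributes (exponent × relative error)² to (δn/n)²:
  (1·δP/P)² = (1×0.0694)² = 0.00482;  (1·δV/V)² = (1×0.00611)² = 3.73e-05;  (-1·δT/T)² = (-1×0.0283)² = 0.000803
δn/n = √(0.00566) = 0.0752
n = 1.77 mol, so δn = 0.0752 × 1.77 = 0.133 mol.

0.133 mol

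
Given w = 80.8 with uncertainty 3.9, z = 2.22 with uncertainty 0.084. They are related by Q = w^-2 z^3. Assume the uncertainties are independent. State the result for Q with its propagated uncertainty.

Relative error in a monomial: (δQ/Q)² = Σ (nᵢ · δxᵢ/xᵢ)².
  (-2·δw/w)² = (-2×0.0483)² = 0.00932;  (3·δz/z)² = (3×0.0378)² = 0.0129
δQ/Q = √(0.0222) = 0.149
Q = 0.00168, so δQ = 0.149 × 0.00168 = 0.000250.

0.00168 ± 0.000250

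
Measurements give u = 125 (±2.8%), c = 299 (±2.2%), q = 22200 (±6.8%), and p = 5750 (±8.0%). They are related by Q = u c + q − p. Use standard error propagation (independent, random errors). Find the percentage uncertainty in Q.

3.84%

Let w = u·c = 37400. δw/w = √((1·δu/u)² + (1·δc/c)²) = √(0.000784 + 0.000484) = 0.0356, so δw = 1330.
Q = w + q − p: δQ = √(δw² + δq² + δp²) = √(1.77e+06 + 2.28e+06 + 2.12e+05) = 2060
Q = 53800, so δQ/Q = 2060/53800 = 0.0384.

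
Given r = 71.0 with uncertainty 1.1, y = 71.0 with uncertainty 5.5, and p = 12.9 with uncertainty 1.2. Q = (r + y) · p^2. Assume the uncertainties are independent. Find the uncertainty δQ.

Let u = r + y = 142. δu = √(δr² + δy²) = √(1.21 + 30.2) = 5.61, so δu/u = 0.0395.
Q is then a monomial in u, p:
δQ/Q = √((δu/u)² + (2·δp/p)²) = √(0.00156 + 0.0346) = 0.190
Q = 23600, so δQ = 0.190 × 23600 = 4490.

4490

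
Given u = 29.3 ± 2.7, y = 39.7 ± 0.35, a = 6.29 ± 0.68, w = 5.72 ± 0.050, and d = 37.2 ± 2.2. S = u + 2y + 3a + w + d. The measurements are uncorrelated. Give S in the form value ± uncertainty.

170 ± 4.10

Each term contributes (cᵢ δxᵢ)² to (δS)²:
  (δu)² = 7.29;  (2·δy)² = 0.490;  (3·δa)² = 4.16;  (δw)² = 0.00250;  (δd)² = 4.84
δS = √(16.8) = 4.10
S = 170.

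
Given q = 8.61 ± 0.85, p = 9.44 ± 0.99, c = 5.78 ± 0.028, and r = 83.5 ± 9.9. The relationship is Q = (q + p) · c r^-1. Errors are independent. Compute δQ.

Let u = q + p = 18.0. δu = √(δq² + δp²) = √(0.722 + 0.980) = 1.30, so δu/u = 0.0723.
Q is then a monomial in u, c, r:
δQ/Q = √((δu/u)² + (1·δc/c)² + (-1·δr/r)²) = √(0.00523 + 2.35e-05 + 0.0141) = 0.139
Q = 1.25, so δQ = 0.139 × 1.25 = 0.174.

0.174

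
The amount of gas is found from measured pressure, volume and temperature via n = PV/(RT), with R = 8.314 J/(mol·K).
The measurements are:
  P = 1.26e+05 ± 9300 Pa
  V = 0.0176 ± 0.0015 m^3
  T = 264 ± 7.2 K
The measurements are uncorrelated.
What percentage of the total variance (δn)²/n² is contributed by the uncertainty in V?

54.0%

(δn/n)² = (1·δP/P)² + (1·δV/V)² + (-1·δT/T)²
  P term: (1×0.0738)² = 0.00545
  V term: (1×0.0852)² = 0.00726
  T term: (-1×0.0273)² = 0.000744
Total = 0.0135. Share from V = 0.00726/0.0135 = 0.540.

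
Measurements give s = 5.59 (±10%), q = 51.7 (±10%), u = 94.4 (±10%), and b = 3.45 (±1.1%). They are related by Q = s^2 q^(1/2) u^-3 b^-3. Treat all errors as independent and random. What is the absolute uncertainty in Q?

2.38e-06

Relative error in a monomial: (δQ/Q)² = Σ (nᵢ · δxᵢ/xᵢ)².
  (2·δs/s)² = (2×0.100)² = 0.0400;  (½·δq/q)² = (0.5×0.100)² = 0.00250;  (-3·δu/u)² = (-3×0.100)² = 0.0900;  (-3·δb/b)² = (-3×0.0110)² = 0.00109
δQ/Q = √(0.134) = 0.365
Q = 6.5e-06, so δQ = 0.365 × 6.5e-06 = 2.38e-06.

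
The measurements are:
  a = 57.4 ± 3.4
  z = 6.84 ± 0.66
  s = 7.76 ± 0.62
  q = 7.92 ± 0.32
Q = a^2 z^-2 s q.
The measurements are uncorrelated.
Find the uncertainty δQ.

Products/powers → add relative errors in quadrature, weighted by exponent:
  (2·δa/a)² = (2×0.0592)² = 0.0140;  (-2·δz/z)² = (-2×0.0965)² = 0.0372;  (1·δs/s)² = (1×0.0799)² = 0.00638;  (1·δq/q)² = (1×0.0404)² = 0.00163
δQ/Q = √(0.0593) = 0.244
Q = 4330, so δQ = 0.244 × 4330 = 1050.

1050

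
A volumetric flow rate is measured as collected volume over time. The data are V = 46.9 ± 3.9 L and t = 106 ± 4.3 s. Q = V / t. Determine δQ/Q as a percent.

9.25%

Products/powers → add relative errors in quadrature, weighted by exponent:
  (1·δV/V)² = (1×0.0832)² = 0.00691;  (-1·δt/t)² = (-1×0.0406)² = 0.00165
δQ/Q = √(0.00856) = 0.0925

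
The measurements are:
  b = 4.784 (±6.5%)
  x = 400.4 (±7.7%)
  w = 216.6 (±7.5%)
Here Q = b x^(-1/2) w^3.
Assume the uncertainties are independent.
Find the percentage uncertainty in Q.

23.7%

Since Q is a product/quotient, work with relative uncertainties:
  (1·δb/b)² = (1×0.0650)² = 0.00423;  (−½·δx/x)² = (-0.5×0.0770)² = 0.00148;  (3·δw/w)² = (3×0.0750)² = 0.0506
δQ/Q = √(0.0563) = 0.237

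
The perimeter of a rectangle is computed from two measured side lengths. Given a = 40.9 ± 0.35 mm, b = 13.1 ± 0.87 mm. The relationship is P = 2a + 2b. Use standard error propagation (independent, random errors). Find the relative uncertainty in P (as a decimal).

0.0174

P is a linear combination, so absolute uncertainties add in quadrature:
  (2·δa)² = 0.490;  (2·δb)² = 3.03
δP = √(3.52) = 1.88 mm
P = 108 mm, so δP/P = 1.88/108 = 0.0174.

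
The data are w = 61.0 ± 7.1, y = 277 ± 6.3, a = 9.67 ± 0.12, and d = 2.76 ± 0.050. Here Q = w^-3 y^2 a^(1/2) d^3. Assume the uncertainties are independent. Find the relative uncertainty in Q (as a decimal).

Q is a product of powers, so relative uncertainties combine in quadrature:
  (-3·δw/w)² = (-3×0.116)² = 0.122;  (2·δy/y)² = (2×0.0227)² = 0.00207;  (½·δa/a)² = (0.5×0.0124)² = 3.85e-05;  (3·δd/d)² = (3×0.0181)² = 0.00295
δQ/Q = √(0.127) = 0.356

0.356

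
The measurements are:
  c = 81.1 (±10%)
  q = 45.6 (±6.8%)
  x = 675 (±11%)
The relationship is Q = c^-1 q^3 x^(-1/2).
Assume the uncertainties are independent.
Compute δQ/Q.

Since Q is a product/quotient, work with relative uncertainties:
  (-1·δc/c)² = (-1×0.100)² = 0.0100;  (3·δq/q)² = (3×0.0680)² = 0.0416;  (−½·δx/x)² = (-0.5×0.110)² = 0.00302
δQ/Q = √(0.0546) = 0.234

0.234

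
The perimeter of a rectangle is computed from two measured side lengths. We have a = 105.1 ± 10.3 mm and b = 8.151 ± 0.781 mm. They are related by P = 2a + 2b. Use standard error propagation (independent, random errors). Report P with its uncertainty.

Each term contributes (cᵢ δxᵢ)² to (δP)²:
  (2·δa)² = 424;  (2·δb)² = 2.44
δP = √(427) = 20.7 mm
P = 226.5 mm.

226.5 ± 20.7 mm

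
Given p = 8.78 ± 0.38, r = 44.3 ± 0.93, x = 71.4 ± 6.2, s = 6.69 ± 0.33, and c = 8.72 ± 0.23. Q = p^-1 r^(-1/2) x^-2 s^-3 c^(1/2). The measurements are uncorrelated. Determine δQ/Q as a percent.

23.3%

Since Q is a product/quotient, work with relative uncertainties:
  (-1·δp/p)² = (-1×0.0433)² = 0.00187;  (−½·δr/r)² = (-0.5×0.0210)² = 0.000110;  (-2·δx/x)² = (-2×0.0868)² = 0.0302;  (-3·δs/s)² = (-3×0.0493)² = 0.0219;  (½·δc/c)² = (0.5×0.0264)² = 0.000174
δQ/Q = √(0.0542) = 0.233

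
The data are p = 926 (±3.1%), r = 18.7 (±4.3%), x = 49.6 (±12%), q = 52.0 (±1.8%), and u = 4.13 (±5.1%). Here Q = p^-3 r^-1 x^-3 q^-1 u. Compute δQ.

Products/powers → add relative errors in quadrature, weighted by exponent:
  (-3·δp/p)² = (-3×0.0310)² = 0.00865;  (-1·δr/r)² = (-1×0.0430)² = 0.00185;  (-3·δx/x)² = (-3×0.120)² = 0.130;  (-1·δq/q)² = (-1×0.0180)² = 0.000324;  (1·δu/u)² = (1×0.0510)² = 0.00260
δQ/Q = √(0.143) = 0.378
Q = 4.38e-17, so δQ = 0.378 × 4.38e-17 = 1.66e-17.

1.66e-17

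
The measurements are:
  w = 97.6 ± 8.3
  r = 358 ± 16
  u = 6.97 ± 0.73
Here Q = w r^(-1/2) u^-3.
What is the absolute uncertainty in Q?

For a monomial Q ∝ w, r^(-1/2), u^-3, fractional errors add in quadrature:
  (1·δw/w)² = (1×0.0850)² = 0.00723;  (−½·δr/r)² = (-0.5×0.0447)² = 0.000499;  (-3·δu/u)² = (-3×0.105)² = 0.0987
δQ/Q = √(0.106) = 0.326
Q = 0.0152, so δQ = 0.326 × 0.0152 = 0.00497.

0.00497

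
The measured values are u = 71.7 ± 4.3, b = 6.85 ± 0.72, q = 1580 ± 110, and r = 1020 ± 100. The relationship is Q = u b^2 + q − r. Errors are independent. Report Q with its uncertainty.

3920 ± 750

Let p = u·b^2 = 3360. δp/p = √((1·δu/u)² + (2·δb/b)²) = √(0.00360 + 0.0442) = 0.219, so δp = 735.
Q = p + q − r: δQ = √(δp² + δq² + δr²) = √(5.41e+05 + 12100 + 10000) = 750
Q = 3920.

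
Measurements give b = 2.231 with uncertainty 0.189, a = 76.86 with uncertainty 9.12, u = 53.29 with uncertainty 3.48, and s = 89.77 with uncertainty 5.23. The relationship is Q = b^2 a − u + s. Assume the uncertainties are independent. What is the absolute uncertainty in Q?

79.4

Let p = b^2·a = 382.6. δp/p = √((2·δb/b)² + (1·δa/a)²) = √(0.0287 + 0.0141) = 0.207, so δp = 79.1.
Q = p − u + s: δQ = √(δp² + δu² + δs²) = √(6260 + 12.1 + 27.4) = 79.4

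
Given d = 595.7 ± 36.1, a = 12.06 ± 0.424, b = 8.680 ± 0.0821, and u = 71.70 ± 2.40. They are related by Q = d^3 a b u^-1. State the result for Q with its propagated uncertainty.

(3.086 ± 0.581) × 10^8

Each factor contributes (exponent × relative error)² to (δQ/Q)²:
  (3·δd/d)² = (3×0.0606)² = 0.0331;  (1·δa/a)² = (1×0.0352)² = 0.00124;  (1·δb/b)² = (1×0.00946)² = 8.95e-05;  (-1·δu/u)² = (-1×0.0335)² = 0.00112
δQ/Q = √(0.0355) = 0.188
Q = 3.086e+08, so δQ = 0.188 × 3.086e+08 = 5.81e+07.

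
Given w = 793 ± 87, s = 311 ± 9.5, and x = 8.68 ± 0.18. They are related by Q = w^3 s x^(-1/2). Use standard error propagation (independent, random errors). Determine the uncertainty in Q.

1.74e+10

Relative error in a monomial: (δQ/Q)² = Σ (nᵢ · δxᵢ/xᵢ)².
  (3·δw/w)² = (3×0.110)² = 0.108;  (1·δs/s)² = (1×0.0305)² = 0.000933;  (−½·δx/x)² = (-0.5×0.0207)² = 0.000108
δQ/Q = √(0.109) = 0.331
Q = 5.26e+10, so δQ = 0.331 × 5.26e+10 = 1.74e+10.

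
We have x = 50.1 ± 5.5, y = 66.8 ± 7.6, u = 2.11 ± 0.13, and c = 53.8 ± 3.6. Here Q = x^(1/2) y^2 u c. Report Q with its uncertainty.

Since Q is a product/quotient, work with relative uncertainties:
  (½·δx/x)² = (0.5×0.110)² = 0.00301;  (2·δy/y)² = (2×0.114)² = 0.0518;  (1·δu/u)² = (1×0.0616)² = 0.00380;  (1·δc/c)² = (1×0.0669)² = 0.00448
δQ/Q = √(0.0631) = 0.251
Q = 3.59e+06, so δQ = 0.251 × 3.59e+06 = 9e+05.

(3.59 ± 0.900) × 10^6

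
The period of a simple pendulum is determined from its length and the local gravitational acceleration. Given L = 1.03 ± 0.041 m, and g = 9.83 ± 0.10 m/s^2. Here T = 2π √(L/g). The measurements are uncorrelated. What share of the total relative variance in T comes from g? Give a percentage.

6.13%

(δT/T)² = (½·δL/L)² + (−½·δg/g)²
  L term: (0.5×0.0398)² = 0.000396
  g term: (-0.5×0.0102)² = 2.59e-05
Total = 0.000422. Share from g = 2.59e-05/0.000422 = 0.0613.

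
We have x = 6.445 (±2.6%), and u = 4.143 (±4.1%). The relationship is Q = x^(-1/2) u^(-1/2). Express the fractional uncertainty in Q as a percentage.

2.43%

Each factor contributes (exponent × relative error)² to (δQ/Q)²:
  (−½·δx/x)² = (-0.5×0.0260)² = 0.000169;  (−½·δu/u)² = (-0.5×0.0410)² = 0.000420
δQ/Q = √(0.000589) = 0.0243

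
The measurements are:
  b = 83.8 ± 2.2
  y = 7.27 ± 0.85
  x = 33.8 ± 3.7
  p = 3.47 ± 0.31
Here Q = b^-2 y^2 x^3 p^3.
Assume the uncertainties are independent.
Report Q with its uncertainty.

12100 ± 5910

Each factor contributes (exponent × relative error)² to (δQ/Q)²:
  (-2·δb/b)² = (-2×0.0263)² = 0.00276;  (2·δy/y)² = (2×0.117)² = 0.0547;  (3·δx/x)² = (3×0.109)² = 0.108;  (3·δp/p)² = (3×0.0893)² = 0.0718
δQ/Q = √(0.237) = 0.487
Q = 12100, so δQ = 0.487 × 12100 = 5910.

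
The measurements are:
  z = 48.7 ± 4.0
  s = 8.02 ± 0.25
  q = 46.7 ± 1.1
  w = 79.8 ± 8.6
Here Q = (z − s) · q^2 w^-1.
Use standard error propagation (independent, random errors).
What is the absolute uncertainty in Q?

171

Let u = z − s = 40.7. δu = √(δz² + δs²) = √(16.0 + 0.0625) = 4.01, so δu/u = 0.0985.
Q is then a monomial in u, q, w:
δQ/Q = √((δu/u)² + (2·δq/q)² + (-1·δw/w)²) = √(0.00971 + 0.00222 + 0.0116) = 0.153
Q = 1110, so δQ = 0.153 × 1110 = 171.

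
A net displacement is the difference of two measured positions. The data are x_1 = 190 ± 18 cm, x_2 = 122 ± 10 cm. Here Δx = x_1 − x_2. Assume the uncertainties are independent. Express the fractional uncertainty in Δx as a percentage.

Sums and differences: (δΔx)² = Σ (cᵢ δxᵢ)².
  (δx_1)² = 324;  (δx_2)² = 100
δΔx = √(424) = 20.6 cm
Δx = 68.0 cm, so δΔx/Δx = 20.6/68.0 = 0.303.

30.3%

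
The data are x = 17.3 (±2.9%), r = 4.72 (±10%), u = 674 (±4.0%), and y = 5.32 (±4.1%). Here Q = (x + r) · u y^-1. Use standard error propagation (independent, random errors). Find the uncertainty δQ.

Let w = x + r = 22.0. δw = √(δx² + δr²) = √(0.252 + 0.223) = 0.689, so δw/w = 0.0313.
Q is then a monomial in w, u, y:
δQ/Q = √((δw/w)² + (1·δu/u)² + (-1·δy/y)²) = √(0.000979 + 0.00160 + 0.00168) = 0.0653
Q = 2790, so δQ = 0.0653 × 2790 = 182.

182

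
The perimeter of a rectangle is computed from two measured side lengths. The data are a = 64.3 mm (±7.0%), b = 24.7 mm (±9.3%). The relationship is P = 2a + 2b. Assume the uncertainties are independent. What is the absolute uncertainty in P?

10.1 mm

Sums and differences: (δP)² = Σ (cᵢ δxᵢ)².
  (2·δa)² = 81.0;  (2·δb)² = 21.1
δP = √(102) = 10.1 mm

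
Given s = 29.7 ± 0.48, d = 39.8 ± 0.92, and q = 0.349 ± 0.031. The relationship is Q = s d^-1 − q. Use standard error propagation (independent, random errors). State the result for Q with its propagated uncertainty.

0.397 ± 0.0375

Let p = s·d^-1 = 0.746. δp/p = √((1·δs/s)² + (-1·δd/d)²) = √(0.000261 + 0.000534) = 0.0282, so δp = 0.0210.
Q = p − q: δQ = √(δp² + δq²) = √(0.000443 + 0.000961) = 0.0375
Q = 0.397.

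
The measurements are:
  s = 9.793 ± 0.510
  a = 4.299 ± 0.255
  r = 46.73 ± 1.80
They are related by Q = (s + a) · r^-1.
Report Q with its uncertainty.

0.3016 ± 0.0168

Let u = s + a = 14.09. δu = √(δs² + δa²) = √(0.260 + 0.0650) = 0.570, so δu/u = 0.0405.
Q is then a monomial in u, r:
δQ/Q = √((δu/u)² + (-1·δr/r)²) = √(0.00164 + 0.00148) = 0.0559
Q = 0.3016, so δQ = 0.0559 × 0.3016 = 0.0168.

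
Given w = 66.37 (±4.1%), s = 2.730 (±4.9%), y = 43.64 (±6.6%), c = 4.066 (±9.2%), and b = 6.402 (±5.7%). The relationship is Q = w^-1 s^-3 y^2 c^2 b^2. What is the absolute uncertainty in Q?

Since Q is a product/quotient, work with relative uncertainties:
  (-1·δw/w)² = (-1×0.0410)² = 0.00168;  (-3·δs/s)² = (-3×0.0490)² = 0.0216;  (2·δy/y)² = (2×0.0660)² = 0.0174;  (2·δc/c)² = (2×0.0920)² = 0.0339;  (2·δb/b)² = (2×0.0570)² = 0.0130
δQ/Q = √(0.0876) = 0.296
Q = 955.6, so δQ = 0.296 × 955.6 = 283.

283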